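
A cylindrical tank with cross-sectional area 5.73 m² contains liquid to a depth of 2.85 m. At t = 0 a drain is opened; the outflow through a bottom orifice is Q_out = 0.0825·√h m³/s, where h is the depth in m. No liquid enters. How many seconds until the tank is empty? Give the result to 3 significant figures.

235 s

With no inflow, A dh/dt = −0.0825 √h.
Separate and integrate: 2(√h − √h₀) = −(0.0825/A) t.
Tank is empty when √h = 0: t_empty = 2A√h₀/0.0825.
t_empty = 2·5.73·√2.85/0.0825 = 11.460·1.6882/0.0825 = 234.51 s.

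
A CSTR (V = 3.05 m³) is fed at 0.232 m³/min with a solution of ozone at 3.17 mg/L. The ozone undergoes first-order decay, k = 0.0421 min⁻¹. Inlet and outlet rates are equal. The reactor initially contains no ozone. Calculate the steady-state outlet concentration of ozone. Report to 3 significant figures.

V dC/dt = Q(C_in − C) − k V C.
Steady state (dC/dt = 0): C_ss = Q C_in/(Q + kV) = C_in/(1 + kV/Q).
C_ss = 0.232·3.17/(0.232 + 0.0421·3.05) = 0.73544/0.36040 = 2.0406 mg/L.

2.04 mg/L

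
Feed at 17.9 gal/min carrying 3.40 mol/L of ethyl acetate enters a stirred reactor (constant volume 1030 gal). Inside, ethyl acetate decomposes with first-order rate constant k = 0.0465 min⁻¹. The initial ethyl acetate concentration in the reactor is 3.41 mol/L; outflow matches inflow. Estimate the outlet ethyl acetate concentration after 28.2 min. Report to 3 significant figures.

Species balance: V dC/dt = Q C_in − Q C − k V C.
This is linear with rate a = Q/V + k = 0.063879 min⁻¹.
C_ss = Q C_in/(Q + kV) = 0.92499 mol/L; C(t) = C_ss + (C₀ − C_ss) e^(−a t).
C(28.2) = 0.92499 + (2.4850)·e^(−0.063879·28.2) = 0.92499 + (2.4850)·0.16507 = 1.3352 mol/L.

1.34 mol/L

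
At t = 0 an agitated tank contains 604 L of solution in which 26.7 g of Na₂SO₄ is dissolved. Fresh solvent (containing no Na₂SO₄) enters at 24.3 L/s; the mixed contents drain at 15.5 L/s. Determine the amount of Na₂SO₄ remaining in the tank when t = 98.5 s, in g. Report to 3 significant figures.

Total volume: dV/dt = Q_in − Q_out = 8.8000 L/s, so V(t) = 604 + 8.8000 t and V(98.5) = 1470.8 L.
No Na₂SO₄ enters, so dm/dt = −Q_out · (m/V).
dm/m = −Q_out dt/(V₀ + 8.8000 t); integrating gives ln(m/m₀) = −(Q_out/(Q_in−Q_out)) ln(V/V₀).
m = m₀ (V₀/V)^(Q_out/(Q_in−Q_out)) = 26.7 × (604/1470.8)^(1.7614) = 5.5682 g.

5.57 g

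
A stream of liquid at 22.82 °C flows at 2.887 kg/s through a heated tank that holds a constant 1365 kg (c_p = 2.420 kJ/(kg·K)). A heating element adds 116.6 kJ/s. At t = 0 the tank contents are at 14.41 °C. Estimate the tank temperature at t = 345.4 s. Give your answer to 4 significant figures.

27.42 °C

Unsteady energy balance on the tank contents: M c_p dT/dt = ṁ c_p (T_in − T) + 116.6.
τ = M/ṁ = 472.809 s; T_ss = T_in + Q̇/(ṁ c_p) = 22.82 + 116.6/(2.887·2.420) = 39.5092 °C.
Solution: T(t) = T_ss + (T₀ − T_ss) e^(−t/τ).
T(345.4) = 39.5092 + (-25.0992)·e^(−345.4/472.809) = 39.5092 + (-25.0992)·0.481655 = 27.4201 °C.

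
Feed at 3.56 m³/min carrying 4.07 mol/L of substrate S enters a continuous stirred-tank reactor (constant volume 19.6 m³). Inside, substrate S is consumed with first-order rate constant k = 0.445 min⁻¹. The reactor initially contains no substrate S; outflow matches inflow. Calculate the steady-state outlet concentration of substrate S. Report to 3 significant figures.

1.18 mol/L

Species balance: V dC/dt = Q C_in − Q C − k V C.
Steady state (dC/dt = 0): C_ss = Q C_in/(Q + kV) = C_in/(1 + kV/Q).
C_ss = 3.56·4.07/(3.56 + 0.445·19.6) = 14.489/12.282 = 1.1797 mol/L.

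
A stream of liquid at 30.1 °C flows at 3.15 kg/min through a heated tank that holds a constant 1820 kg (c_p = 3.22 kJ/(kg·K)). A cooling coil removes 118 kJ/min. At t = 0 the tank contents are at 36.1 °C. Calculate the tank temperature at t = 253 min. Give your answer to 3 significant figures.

29.8 °C

Energy balance: M c_p dT/dt = ṁ c_p (T_in − T) − 118.
Rearrange: dT/dt = (T_ss − T)/τ with τ = M/ṁ = 577.78 min and T_ss = T_in − Q̇/(ṁ c_p) = 18.466 °C.
T approaches T_ss exponentially: T(t) = T_ss + (T₀ − T_ss) e^(−t/τ).
T(253) = 18.466 + (17.634)·e^(−253/577.78) = 18.466 + (17.634)·0.64540 = 29.847 °C.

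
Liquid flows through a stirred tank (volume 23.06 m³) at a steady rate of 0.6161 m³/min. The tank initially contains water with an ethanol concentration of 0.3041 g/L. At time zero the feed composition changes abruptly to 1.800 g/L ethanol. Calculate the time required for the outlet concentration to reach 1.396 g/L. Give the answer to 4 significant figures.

Unsteady species balance (constant V, well mixed): V dC/dt = Q(C_in − C), so τ = V/Q = 37.4290 min.
C(t) = C_in + (C₀ − C_in) e^(−t/τ). Set C = 1.396 and solve for t:
e^(−t/τ) = (C − C_in)/(C₀ − C_in) = (1.396 − 1.800)/(0.3041 − 1.800) = 0.270072
t = −τ ln(…) = 37.4290 × 1.30907 = 48.9971 min.

49.00 min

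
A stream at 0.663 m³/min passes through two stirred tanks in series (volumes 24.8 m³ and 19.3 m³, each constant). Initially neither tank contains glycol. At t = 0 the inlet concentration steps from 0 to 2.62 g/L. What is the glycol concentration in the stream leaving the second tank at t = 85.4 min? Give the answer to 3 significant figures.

Each tank obeys Vᵢ dCᵢ/dt = Q(Cᵢ₋₁ − Cᵢ), so τᵢ = Vᵢ/Q.
τ₁ = 24.8/0.663 = 37.406 min; τ₂ = 19.3/0.663 = 29.110 min.
Tank 1: C₁ = C_in(1 − e^(−t/τ₁)). Tank 2 (τ₁ ≠ τ₂): C₂ = C_in[1 − (τ₁ e^(−t/τ₁) − τ₂ e^(−t/τ₂))/(τ₁ − τ₂)].
At t = 85.4: e^(−t/τ₁) = 0.10197, e^(−t/τ₂) = 0.053200.
C₂ = 2.62·[1 − (37.406·0.10197 − 29.110·0.053200)/(8.2956)] = 2.62·0.72689 = 1.9045 g/L.

1.90 g/L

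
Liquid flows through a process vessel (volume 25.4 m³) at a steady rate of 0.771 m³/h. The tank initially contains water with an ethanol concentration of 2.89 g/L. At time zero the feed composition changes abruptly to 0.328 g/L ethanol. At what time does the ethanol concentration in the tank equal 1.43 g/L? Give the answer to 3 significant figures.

Species balance: V dC/dt = Q(C_in − C) ⇒ τ = V/Q = 32.944 h.
C(t) = C_in + (C₀ − C_in) e^(−t/τ). Set C = 1.43 and solve for t:
e^(−t/τ) = (C − C_in)/(C₀ − C_in) = (1.43 − 0.328)/(2.89 − 0.328) = 0.43013
t = −τ ln(…) = 32.944 × 0.84366 = 27.794 h.

27.8 h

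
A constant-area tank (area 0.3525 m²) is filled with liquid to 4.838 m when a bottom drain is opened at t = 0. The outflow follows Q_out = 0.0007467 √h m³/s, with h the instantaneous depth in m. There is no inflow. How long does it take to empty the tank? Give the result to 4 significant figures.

2077 s

A dh/dt = −Q_out = −0.0007467 √h.
Separate and integrate: 2(√h − √h₀) = −(0.0007467/A) t.
Tank is empty when √h = 0: t_empty = 2A√h₀/0.0007467.
t_empty = 2·0.3525·√4.838/0.0007467 = 0.705000·2.19955/0.0007467 = 2076.71 s.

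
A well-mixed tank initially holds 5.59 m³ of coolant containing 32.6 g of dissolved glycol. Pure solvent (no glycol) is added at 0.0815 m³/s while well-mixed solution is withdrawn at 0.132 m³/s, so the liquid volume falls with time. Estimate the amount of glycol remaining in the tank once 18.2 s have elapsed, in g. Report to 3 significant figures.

20.4 g

Total volume: dV/dt = Q_in − Q_out = -0.050500 m³/s, so V(t) = 5.59 − 0.050500 t and V(18.2) = 4.6709 m³.
Species balance (pure solvent in): dm/dt = −Q_out · m/V(t).
Separate: dm/m = −Q_out dt/V(t) ⇒ ln(m/m₀) = −(Q_out/(Q_in−Q_out)) ln(V/V₀).
m = m₀ (V₀/V)^(Q_out/(Q_in−Q_out)) = 32.6 × (5.59/4.6709)^(-2.6139) = 20.385 g.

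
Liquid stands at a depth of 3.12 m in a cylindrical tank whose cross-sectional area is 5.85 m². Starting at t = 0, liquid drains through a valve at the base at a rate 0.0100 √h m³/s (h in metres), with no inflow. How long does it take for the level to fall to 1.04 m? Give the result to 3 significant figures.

873 s

Volume balance on the tank: A dh/dt = −0.0100 √h.
Separate and integrate: 2(√h − √h₀) = −(0.0100/A) t.
t = 2A(√h₀ − √h)/0.0100 = 2·5.85·(√3.12 − √1.04)/0.0100
  = 11.700 × (1.7664 − 1.0198) / 0.0100 = 873.46 s.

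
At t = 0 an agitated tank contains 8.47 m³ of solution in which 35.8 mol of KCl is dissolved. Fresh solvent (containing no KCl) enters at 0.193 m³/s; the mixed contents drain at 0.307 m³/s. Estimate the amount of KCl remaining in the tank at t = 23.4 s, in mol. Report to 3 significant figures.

12.9 mol

Total volume: dV/dt = Q_in − Q_out = -0.11400 m³/s, so V(t) = 8.47 − 0.11400 t and V(23.4) = 5.8024 m³.
Species balance (pure solvent in): dm/dt = −Q_out · m/V(t).
Separate: dm/m = −Q_out dt/V(t) ⇒ ln(m/m₀) = −(Q_out/(Q_in−Q_out)) ln(V/V₀).
m = m₀ (V₀/V)^(Q_out/(Q_in−Q_out)) = 35.8 × (8.47/5.8024)^(-2.6930) = 12.927 mol.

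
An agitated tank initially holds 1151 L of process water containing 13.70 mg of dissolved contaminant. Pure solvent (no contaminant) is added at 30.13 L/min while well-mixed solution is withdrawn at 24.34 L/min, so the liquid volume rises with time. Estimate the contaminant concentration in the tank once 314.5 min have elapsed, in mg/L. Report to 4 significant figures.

Total volume: dV/dt = Q_in − Q_out = 5.79000 L/min, so V(t) = 1151 + 5.79000 t and V(314.5) = 2971.95 L.
No contaminant enters, so dm/dt = −Q_out · (m/V).
Separate: dm/m = −Q_out dt/V(t) ⇒ ln(m/m₀) = −(Q_out/(Q_in−Q_out)) ln(V/V₀).
m = m₀ (V₀/V)^(Q_out/(Q_in−Q_out)) = 13.70 × (1151/2971.95)^(4.20380) = 0.254035 mg.
C = m/V = 0.254035/2971.95 = 8.54775e-05 mg/L.

8.548e-05 mg/L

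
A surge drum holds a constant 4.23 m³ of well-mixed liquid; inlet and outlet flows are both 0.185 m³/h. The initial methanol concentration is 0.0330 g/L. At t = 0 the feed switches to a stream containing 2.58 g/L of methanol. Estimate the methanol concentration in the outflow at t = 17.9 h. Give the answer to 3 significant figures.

1.42 g/L

Species balance on the tank: V dC/dt = Q(C_in − C).
So dC/dt = (C_in − C)/τ with τ = V/Q = 4.23/0.185 = 22.865 h.
C approaches C_in exponentially: C(t) = C_in + (C₀ − C_in) e^(−t/τ).
C(17.9) = 2.58 + (0.0330 − 2.58)·e^(−17.9/22.865) = 2.58 + (-2.5470)·0.45710 = 1.4158 g/L.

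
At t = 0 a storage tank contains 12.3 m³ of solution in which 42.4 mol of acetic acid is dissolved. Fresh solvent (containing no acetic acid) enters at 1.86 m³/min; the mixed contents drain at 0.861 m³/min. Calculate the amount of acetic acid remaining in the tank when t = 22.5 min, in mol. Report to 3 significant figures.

Total volume: dV/dt = Q_in − Q_out = 0.99900 m³/min, so V(t) = 12.3 + 0.99900 t and V(22.5) = 34.778 m³.
Species balance (pure solvent in): dm/dt = −Q_out · m/V(t).
Separate: dm/m = −Q_out dt/V(t) ⇒ ln(m/m₀) = −(Q_out/(Q_in−Q_out)) ln(V/V₀).
m = m₀ (V₀/V)^(Q_out/(Q_in−Q_out)) = 42.4 × (12.3/34.778)^(0.86186) = 17.311 mol.

17.3 mol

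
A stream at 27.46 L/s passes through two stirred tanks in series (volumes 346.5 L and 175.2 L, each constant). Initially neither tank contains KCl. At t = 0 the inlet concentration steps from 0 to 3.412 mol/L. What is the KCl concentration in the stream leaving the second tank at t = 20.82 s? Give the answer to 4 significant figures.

2.220 mol/L

Each tank obeys Vᵢ dCᵢ/dt = Q(Cᵢ₋₁ − Cᵢ), so τᵢ = Vᵢ/Q.
τ₁ = 346.5/27.46 = 12.6184 s; τ₂ = 175.2/27.46 = 6.38019 s.
Tank 1: C₁ = C_in(1 − e^(−t/τ₁)). Tank 2 (τ₁ ≠ τ₂): C₂ = C_in[1 − (τ₁ e^(−t/τ₁) − τ₂ e^(−t/τ₂))/(τ₁ − τ₂)].
At t = 20.82: e^(−t/τ₁) = 0.192054, e^(−t/τ₂) = 0.0382648.
C₂ = 3.412·[1 − (12.6184·0.192054 − 6.38019·0.0382648)/(6.23816)] = 3.412·0.650655 = 2.22003 mol/L.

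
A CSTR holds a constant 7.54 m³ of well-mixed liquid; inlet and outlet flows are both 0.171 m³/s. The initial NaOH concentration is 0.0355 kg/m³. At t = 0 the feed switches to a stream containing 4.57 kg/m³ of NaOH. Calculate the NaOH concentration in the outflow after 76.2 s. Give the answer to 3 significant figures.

Species balance on the tank: V dC/dt = Q(C_in − C).
Time constant τ = V/Q = 7.54/0.171 = 44.094 s.
Integrating: C(t) = C_in + (C₀ − C_in) e^(−t/τ).
C(76.2) = 4.57 + (0.0355 − 4.57)·e^(−76.2/44.094) = 4.57 + (-4.5345)·0.17761 = 3.7646 kg/m³.

3.76 kg/m³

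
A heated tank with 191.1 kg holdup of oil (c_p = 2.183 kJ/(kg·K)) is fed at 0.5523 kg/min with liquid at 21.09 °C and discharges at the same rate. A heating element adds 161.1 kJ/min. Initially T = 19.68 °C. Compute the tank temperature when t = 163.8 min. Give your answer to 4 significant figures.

Heat balance on the well-mixed liquid: M c_p dT/dt = ṁ c_p (T_in − T) + 161.1.
τ = M/ṁ = 346.008 min; T_ss = T_in + Q̇/(ṁ c_p) = 21.09 + 161.1/(0.5523·2.183) = 154.709 °C.
This is linear first-order; T(t) = T_ss + (T₀ − T_ss) e^(−t/τ).
T(163.8) = 154.709 + (-135.029)·e^(−163.8/346.008) = 154.709 + (-135.029)·0.622881 = 70.6019 °C.

70.60 °C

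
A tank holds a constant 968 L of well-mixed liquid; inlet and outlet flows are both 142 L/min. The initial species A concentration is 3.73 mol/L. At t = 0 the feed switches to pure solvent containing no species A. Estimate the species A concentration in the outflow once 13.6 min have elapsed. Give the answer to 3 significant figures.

Transient balance on the dissolved component: V dC/dt = Q(C_in − C).
Rewrite as dC/dt + C/τ = C_in/τ, τ = V/Q = 6.8169 min.
This is linear first-order; C(t) = C_in + (C₀ − C_in) e^(−t/τ).
C(13.6) = 0 + (3.73 − 0)·e^(−13.6/6.8169) = 0 + (3.7300)·0.13601 = 0.50731 mol/L.

0.507 mol/L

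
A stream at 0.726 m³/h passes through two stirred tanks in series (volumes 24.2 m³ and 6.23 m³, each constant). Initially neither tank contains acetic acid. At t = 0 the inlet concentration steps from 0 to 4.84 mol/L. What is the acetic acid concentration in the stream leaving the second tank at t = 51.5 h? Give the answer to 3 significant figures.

3.45 mol/L

Time constants: τᵢ = Vᵢ/Q for each well-mixed tank.
τ₁ = 24.2/0.726 = 33.333 h; τ₂ = 6.23/0.726 = 8.5813 h.
Solving the cascade with C₁(0)=C₂(0)=0 gives C₂(t) = C_in[1 − (τ₁ e^(−t/τ₁) − τ₂ e^(−t/τ₂))/(τ₁ − τ₂)].
At t = 51.5: e^(−t/τ₁) = 0.21331, e^(−t/τ₂) = 0.0024752.
C₂ = 4.84·[1 − (33.333·0.21331 − 8.5813·0.0024752)/(24.752)] = 4.84·0.71359 = 3.4538 mol/L.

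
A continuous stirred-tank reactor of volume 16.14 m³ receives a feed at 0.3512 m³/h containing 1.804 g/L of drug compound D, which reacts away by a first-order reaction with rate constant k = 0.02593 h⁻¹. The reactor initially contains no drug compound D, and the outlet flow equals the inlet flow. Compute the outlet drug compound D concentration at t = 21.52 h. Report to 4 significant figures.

0.5282 g/L

Species balance: V dC/dt = Q C_in − Q C − k V C.
This is linear with rate a = Q/V + k = 0.0476896 h⁻¹.
C_ss = Q C_in/(Q + kV) = 0.823121 g/L; C(t) = C_ss + (C₀ − C_ss) e^(−a t).
C(21.52) = 0.823121 + (-0.823121)·e^(−0.0476896·21.52) = 0.823121 + (-0.823121)·0.358337 = 0.528166 g/L.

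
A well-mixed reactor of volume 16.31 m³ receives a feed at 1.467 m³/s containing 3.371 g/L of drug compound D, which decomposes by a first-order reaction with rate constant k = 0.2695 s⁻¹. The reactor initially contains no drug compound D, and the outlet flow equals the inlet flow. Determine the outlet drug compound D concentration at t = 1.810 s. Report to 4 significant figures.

V dC/dt = Q(C_in − C) − k V C.
dC/dt = (Q/V) C_in − (Q/V + k) C; effective rate a = Q/V + k = 0.0899448 + 0.2695 = 0.359445 s⁻¹.
C_ss = Q C_in/(Q + kV) = 0.843534 g/L; C(t) = C_ss + (C₀ − C_ss) e^(−a t).
C(1.810) = 0.843534 + (-0.843534)·e^(−0.359445·1.810) = 0.843534 + (-0.843534)·0.521735 = 0.403433 g/L.

0.4034 g/L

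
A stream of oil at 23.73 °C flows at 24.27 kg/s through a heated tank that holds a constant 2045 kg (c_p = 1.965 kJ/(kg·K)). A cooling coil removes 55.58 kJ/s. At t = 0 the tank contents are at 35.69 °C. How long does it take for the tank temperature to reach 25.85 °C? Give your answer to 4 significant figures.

M c_p dT/dt = ṁ c_p (T_in − T) − Q̇.
τ = M/ṁ = 84.2604 s; T_ss = T_in − Q̇/(ṁ c_p) = 22.5646 °C.
T(t) = T_ss + (T₀ − T_ss) e^(−t/τ). Set T = 25.85:
e^(−t/τ) = (25.85 − 22.5646)/(35.69 − 22.5646) = 0.250310
t = −84.2604 · ln(0.250310) = 116.705 s.

116.7 s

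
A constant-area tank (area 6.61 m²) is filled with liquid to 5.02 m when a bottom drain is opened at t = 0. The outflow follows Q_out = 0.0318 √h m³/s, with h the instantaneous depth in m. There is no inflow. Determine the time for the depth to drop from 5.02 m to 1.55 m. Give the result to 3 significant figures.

414 s

Accumulation of liquid (constant cross-section A): A dh/dt = −0.0318 √h.
Separate and integrate: 2(√h − √h₀) = −(0.0318/A) t.
t = 2A(√h₀ − √h)/0.0318 = 2·6.61·(√5.02 − √1.55)/0.0318
  = 13.220 × (2.2405 − 1.2450) / 0.0318 = 413.87 s.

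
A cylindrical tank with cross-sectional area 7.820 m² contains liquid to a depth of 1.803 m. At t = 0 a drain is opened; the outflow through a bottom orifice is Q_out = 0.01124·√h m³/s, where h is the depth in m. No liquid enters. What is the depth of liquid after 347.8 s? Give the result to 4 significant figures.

Volume balance on the tank: A dh/dt = −0.01124 √h.
∫ h^(−1/2) dh = −(0.01124/A) ∫ dt, giving 2√h = 2√h₀ − (0.01124/A) t.
√h = √1.803 − 0.01124·347.8/(2·7.820) = 1.34276 − 0.249953 = 1.09280.
h = 1.09280² = 1.19422 m.

1.194 m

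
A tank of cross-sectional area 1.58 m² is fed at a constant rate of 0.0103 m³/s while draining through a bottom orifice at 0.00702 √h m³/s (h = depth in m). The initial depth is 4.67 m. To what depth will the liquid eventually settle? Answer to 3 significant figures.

Unsteady balance on liquid volume: A dh/dt = Q_in − 0.00702 √h. At steady state dh/dt = 0:
Q_in = 0.00702 √h_ss ⇒ √h_ss = 0.0103/0.00702 = 1.4672.
h_ss = 1.4672² = 2.1528 m. (Since h₀ = 4.67 m > h_ss, the level will fall toward this value.)

2.15 m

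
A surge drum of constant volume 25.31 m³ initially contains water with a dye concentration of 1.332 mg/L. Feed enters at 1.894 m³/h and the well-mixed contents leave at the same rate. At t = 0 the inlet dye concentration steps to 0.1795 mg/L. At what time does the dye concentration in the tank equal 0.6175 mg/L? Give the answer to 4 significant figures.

Mass balance on the solute (V constant): V dC/dt = Q(C_in − C), so τ = V/Q = 13.3633 h.
C(t) = C_in + (C₀ − C_in) e^(−t/τ). Set C = 0.6175 and solve for t:
e^(−t/τ) = (C − C_in)/(C₀ − C_in) = (0.6175 − 0.1795)/(1.332 − 0.1795) = 0.380043
t = −τ ln(…) = 13.3633 × 0.967470 = 12.9285 h.

12.93 h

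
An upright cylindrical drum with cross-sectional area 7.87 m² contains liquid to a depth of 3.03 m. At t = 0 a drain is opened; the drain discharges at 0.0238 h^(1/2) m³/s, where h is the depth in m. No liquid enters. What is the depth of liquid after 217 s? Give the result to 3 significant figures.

A dh/dt = −Q_out = −0.0238 √h.
Separate and integrate: 2(√h − √h₀) = −(0.0238/A) t.
√h = √3.03 − 0.0238·217/(2·7.87) = 1.7407 − 0.32812 = 1.4126.
h = 1.4126² = 1.9954 m.

2.00 m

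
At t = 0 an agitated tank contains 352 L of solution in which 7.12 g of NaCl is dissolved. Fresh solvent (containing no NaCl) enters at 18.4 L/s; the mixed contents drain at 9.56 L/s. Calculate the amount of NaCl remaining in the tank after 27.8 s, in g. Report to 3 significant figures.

Let m(t) be the amount of NaCl. Volume: V(t) = V₀ + (Q_in − Q_out) t = 352 + 8.8400 t; V(27.8) = 597.75 L.
Solute balance: dm/dt = 0 − Q_out C = −Q_out m/V(t).
dm/m = −Q_out dt/(V₀ + 8.8400 t); integrating gives ln(m/m₀) = −(Q_out/(Q_in−Q_out)) ln(V/V₀).
m = m₀ (V₀/V)^(Q_out/(Q_in−Q_out)) = 7.12 × (352/597.75)^(1.0814) = 4.0158 g.

4.02 g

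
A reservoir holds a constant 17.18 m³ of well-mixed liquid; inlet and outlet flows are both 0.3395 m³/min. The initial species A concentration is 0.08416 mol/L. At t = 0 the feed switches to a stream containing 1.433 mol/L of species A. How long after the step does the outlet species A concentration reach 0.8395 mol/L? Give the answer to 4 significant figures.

41.54 min

Transient balance on the dissolved component: V dC/dt = Q(C_in − C), so τ = V/Q = 50.6038 min.
C(t) = C_in + (C₀ − C_in) e^(−t/τ). Set C = 0.8395 and solve for t:
e^(−t/τ) = (C − C_in)/(C₀ − C_in) = (0.8395 − 1.433)/(0.08416 − 1.433) = 0.440008
t = −τ ln(…) = 50.6038 × 0.820963 = 41.5439 min.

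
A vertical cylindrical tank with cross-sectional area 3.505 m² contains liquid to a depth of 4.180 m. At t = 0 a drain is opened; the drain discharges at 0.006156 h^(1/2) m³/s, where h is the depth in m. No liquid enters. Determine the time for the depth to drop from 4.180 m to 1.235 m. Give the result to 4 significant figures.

A dh/dt = −Q_out = −0.006156 √h.
∫ h^(−1/2) dh = −(0.006156/A) ∫ dt, giving 2√h = 2√h₀ − (0.006156/A) t.
t = 2A(√h₀ − √h)/0.006156 = 2·3.505·(√4.180 − √1.235)/0.006156
  = 7.01000 × (2.04450 − 1.11131) / 0.006156 = 1062.66 s.

1063 s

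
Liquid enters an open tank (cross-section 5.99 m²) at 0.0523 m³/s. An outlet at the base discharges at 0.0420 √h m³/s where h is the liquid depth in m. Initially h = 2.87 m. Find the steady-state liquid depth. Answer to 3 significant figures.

A dh/dt = Q_in − 0.0420 √h. Steady state requires inflow = outflow:
Q_in = 0.0420 √h_ss ⇒ √h_ss = 0.0523/0.0420 = 1.2452.
h_ss = 1.2452² = 1.5506 m. (Since h₀ = 2.87 m > h_ss, the level will fall toward this value.)

1.55 m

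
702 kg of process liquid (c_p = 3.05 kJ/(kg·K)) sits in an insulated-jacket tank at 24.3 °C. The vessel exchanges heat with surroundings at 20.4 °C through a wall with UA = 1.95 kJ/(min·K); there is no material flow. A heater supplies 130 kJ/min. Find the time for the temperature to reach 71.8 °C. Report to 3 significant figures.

1550 min

M c_p dT/dt = −UA(T − T_amb) + Q̇.
τ = M c_p/UA = 1098.0 min; T_ss = T_amb + Q̇/UA = 20.4 + 130/1.95 = 87.067 °C.
T(t) = T_ss + (T₀ − T_ss)e^(−t/τ); set T = 71.8:
t = −τ ln[(T − T_ss)/(T₀ − T_ss)] = −1098.0 · ln(0.24323) = 1552.3 min.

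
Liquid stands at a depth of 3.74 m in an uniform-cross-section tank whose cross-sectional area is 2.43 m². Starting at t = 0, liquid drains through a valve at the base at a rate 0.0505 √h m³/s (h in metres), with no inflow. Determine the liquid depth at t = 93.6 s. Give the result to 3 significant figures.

0.924 m

Mass balance (ρ constant): A dh/dt = −0.0505 √h.
∫ h^(−1/2) dh = −(0.0505/A) ∫ dt, giving 2√h = 2√h₀ − (0.0505/A) t.
√h = √3.74 − 0.0505·93.6/(2·2.43) = 1.9339 − 0.97259 = 0.96132.
h = 0.96132² = 0.92413 m.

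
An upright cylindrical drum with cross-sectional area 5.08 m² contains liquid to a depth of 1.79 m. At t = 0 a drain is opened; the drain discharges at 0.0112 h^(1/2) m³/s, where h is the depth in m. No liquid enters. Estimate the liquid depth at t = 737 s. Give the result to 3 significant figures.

0.276 m

Volume balance on the tank: A dh/dt = −0.0112 √h.
This is separable: 2 d(√h)/dt = −0.0112/A, so √h = √h₀ − (0.0112/(2A)) t.
√h = √1.79 − 0.0112·737/(2·5.08) = 1.3379 − 0.81244 = 0.52547.
h = 0.52547² = 0.27612 m.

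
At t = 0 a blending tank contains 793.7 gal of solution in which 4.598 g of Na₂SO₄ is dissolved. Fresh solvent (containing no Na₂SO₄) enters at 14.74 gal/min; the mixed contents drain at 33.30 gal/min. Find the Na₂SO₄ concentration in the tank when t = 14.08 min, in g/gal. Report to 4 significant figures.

0.004219 g/gal

Total volume: dV/dt = Q_in − Q_out = -18.5600 gal/min, so V(t) = 793.7 − 18.5600 t and V(14.08) = 532.375 gal.
No Na₂SO₄ enters, so dm/dt = −Q_out · (m/V).
dm/m = −Q_out dt/(V₀ − 18.5600 t); integrating gives ln(m/m₀) = −(Q_out/(Q_in−Q_out)) ln(V/V₀).
m = m₀ (V₀/V)^(Q_out/(Q_in−Q_out)) = 4.598 × (793.7/532.375)^(-1.79418) = 2.24589 g.
C = m/V = 2.24589/532.375 = 0.00421863 g/gal.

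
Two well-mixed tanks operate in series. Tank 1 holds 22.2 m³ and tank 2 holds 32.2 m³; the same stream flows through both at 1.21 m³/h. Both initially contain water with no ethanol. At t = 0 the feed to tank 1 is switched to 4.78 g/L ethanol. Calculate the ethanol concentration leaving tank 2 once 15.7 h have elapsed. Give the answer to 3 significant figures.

Time constants: τᵢ = Vᵢ/Q for each well-mixed tank.
τ₁ = 22.2/1.21 = 18.347 h; τ₂ = 32.2/1.21 = 26.612 h.
Solving the cascade with C₁(0)=C₂(0)=0 gives C₂(t) = C_in[1 − (τ₁ e^(−t/τ₁) − τ₂ e^(−t/τ₂))/(τ₁ − τ₂)].
At t = 15.7: e^(−t/τ₁) = 0.42498, e^(−t/τ₂) = 0.55434.
C₂ = 4.78·[1 − (18.347·0.42498 − 26.612·0.55434)/(-8.2645)] = 4.78·0.15846 = 0.75743 g/L.

0.757 g/L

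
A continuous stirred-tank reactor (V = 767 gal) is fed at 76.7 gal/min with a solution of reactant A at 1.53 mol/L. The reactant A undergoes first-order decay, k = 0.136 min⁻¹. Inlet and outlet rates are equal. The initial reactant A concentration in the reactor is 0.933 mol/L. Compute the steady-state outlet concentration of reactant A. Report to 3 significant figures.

0.648 mol/L

Accumulation = in − out − consumed: V dC/dt = Q C_in − Q C − k V C.
At steady state: 0 = Q C_in − (Q + kV) C_ss, so C_ss = Q C_in/(Q + kV).
C_ss = 76.7·1.53/(76.7 + 0.136·767) = 117.35/181.01 = 0.64831 mol/L.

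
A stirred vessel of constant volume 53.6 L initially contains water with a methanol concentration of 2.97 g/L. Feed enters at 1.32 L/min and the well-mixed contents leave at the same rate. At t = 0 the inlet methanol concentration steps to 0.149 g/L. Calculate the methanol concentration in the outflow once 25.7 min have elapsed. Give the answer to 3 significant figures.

1.65 g/L

Unsteady species balance (constant V, well mixed): V dC/dt = Q(C_in − C).
Time constant τ = V/Q = 53.6/1.32 = 40.606 min.
Solution: C(t) = C_in + (C₀ − C_in) e^(−t/τ).
C(25.7) = 0.149 + (2.97 − 0.149)·e^(−25.7/40.606) = 0.149 + (2.8210)·0.53104 = 1.6471 g/L.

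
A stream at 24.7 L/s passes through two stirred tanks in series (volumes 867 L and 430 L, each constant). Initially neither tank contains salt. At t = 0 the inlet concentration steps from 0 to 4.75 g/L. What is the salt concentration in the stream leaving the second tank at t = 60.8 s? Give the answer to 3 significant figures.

3.23 g/L

Each tank obeys Vᵢ dCᵢ/dt = Q(Cᵢ₋₁ − Cᵢ), so τᵢ = Vᵢ/Q.
τ₁ = 867/24.7 = 35.101 s; τ₂ = 430/24.7 = 17.409 s.
Solving the cascade with C₁(0)=C₂(0)=0 gives C₂(t) = C_in[1 − (τ₁ e^(−t/τ₁) − τ₂ e^(−t/τ₂))/(τ₁ − τ₂)].
At t = 60.8: e^(−t/τ₁) = 0.17691, e^(−t/τ₂) = 0.030426.
C₂ = 4.75·[1 − (35.101·0.17691 − 17.409·0.030426)/(17.692)] = 4.75·0.67896 = 3.2251 g/L.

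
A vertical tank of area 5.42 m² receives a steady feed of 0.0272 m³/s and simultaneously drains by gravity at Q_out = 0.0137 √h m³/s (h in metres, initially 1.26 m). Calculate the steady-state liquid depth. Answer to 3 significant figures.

3.94 m

Level balance: A dh/dt = 0.0272 − 0.0137 √h. Setting dh/dt = 0:
Q_in = 0.0137 √h_ss ⇒ √h_ss = 0.0272/0.0137 = 1.9854.
h_ss = 1.9854² = 3.9418 m. (Since h₀ = 1.26 m < h_ss, the level will rise toward this value.)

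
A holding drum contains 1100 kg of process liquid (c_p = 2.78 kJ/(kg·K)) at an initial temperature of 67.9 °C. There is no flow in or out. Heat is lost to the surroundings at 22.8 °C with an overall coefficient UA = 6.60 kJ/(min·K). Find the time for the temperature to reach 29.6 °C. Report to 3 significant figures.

Lumped-capacitance energy balance: M c_p dT/dt = UA(T_amb − T).
τ = M c_p/UA = 463.33 min; T_ss = T_amb = 22.800 °C.
T(t) = T_ss + (T₀ − T_ss)e^(−t/τ); set T = 29.6:
t = −τ ln[(T − T_ss)/(T₀ − T_ss)] = −463.33 · ln(0.15078) = 876.61 min.

877 min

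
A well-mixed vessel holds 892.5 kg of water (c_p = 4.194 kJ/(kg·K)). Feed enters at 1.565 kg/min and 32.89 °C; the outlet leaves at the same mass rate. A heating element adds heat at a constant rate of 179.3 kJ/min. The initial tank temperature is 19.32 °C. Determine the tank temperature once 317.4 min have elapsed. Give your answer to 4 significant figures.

M c_p dT/dt = ṁ c_p (T_in − T) + Q̇.
Rearrange: dT/dt = (T_ss − T)/τ with τ = M/ṁ = 570.288 min and T_ss = T_in + Q̇/(ṁ c_p) = 60.2073 °C.
Integrating: T(t) = T_ss + (T₀ − T_ss) e^(−t/τ).
T(317.4) = 60.2073 + (-40.8873)·e^(−317.4/570.288) = 60.2073 + (-40.8873)·0.573177 = 36.7716 °C.

36.77 °C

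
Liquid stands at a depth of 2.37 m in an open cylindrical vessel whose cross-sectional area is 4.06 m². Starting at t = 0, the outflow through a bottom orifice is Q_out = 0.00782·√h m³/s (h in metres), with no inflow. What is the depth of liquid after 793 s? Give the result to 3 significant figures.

0.602 m

With no inflow, A dh/dt = −0.00782 √h.
∫ h^(−1/2) dh = −(0.00782/A) ∫ dt, giving 2√h = 2√h₀ − (0.00782/A) t.
√h = √2.37 − 0.00782·793/(2·4.06) = 1.5395 − 0.76370 = 0.77578.
h = 0.77578² = 0.60183 m.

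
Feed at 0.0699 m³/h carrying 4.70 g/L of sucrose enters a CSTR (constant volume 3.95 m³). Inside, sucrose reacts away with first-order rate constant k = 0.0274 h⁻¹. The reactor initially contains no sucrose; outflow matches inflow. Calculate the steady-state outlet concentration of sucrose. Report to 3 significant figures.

V dC/dt = Q(C_in − C) − k V C.
At steady state: 0 = Q C_in − (Q + kV) C_ss, so C_ss = Q C_in/(Q + kV).
C_ss = 0.0699·4.70/(0.0699 + 0.0274·3.95) = 0.32853/0.17813 = 1.8443 g/L.

1.84 g/L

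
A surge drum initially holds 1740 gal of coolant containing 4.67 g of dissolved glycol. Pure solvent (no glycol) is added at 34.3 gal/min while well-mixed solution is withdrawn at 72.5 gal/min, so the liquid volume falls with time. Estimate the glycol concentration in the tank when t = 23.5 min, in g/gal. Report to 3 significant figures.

0.00140 g/gal

Let m(t) be the amount of glycol. Volume: V(t) = V₀ + (Q_in − Q_out) t = 1740 − 38.200 t; V(23.5) = 842.30 gal.
Species balance (pure solvent in): dm/dt = −Q_out · m/V(t).
dm/m = −Q_out dt/(V₀ − 38.200 t); integrating gives ln(m/m₀) = −(Q_out/(Q_in−Q_out)) ln(V/V₀).
m = m₀ (V₀/V)^(Q_out/(Q_in−Q_out)) = 4.67 × (1740/842.30)^(-1.8979) = 1.1785 g.
C = m/V = 1.1785/842.30 = 0.0013991 g/gal.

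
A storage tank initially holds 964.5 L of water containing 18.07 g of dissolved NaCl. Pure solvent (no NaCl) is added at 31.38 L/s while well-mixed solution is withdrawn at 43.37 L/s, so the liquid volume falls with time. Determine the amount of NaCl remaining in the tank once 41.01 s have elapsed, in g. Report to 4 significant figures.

Let m(t) be the amount of NaCl. Volume: V(t) = V₀ + (Q_in − Q_out) t = 964.5 − 11.9900 t; V(41.01) = 472.790 L.
Species balance (pure solvent in): dm/dt = −Q_out · m/V(t).
dm/m = −Q_out dt/(V₀ − 11.9900 t); integrating gives ln(m/m₀) = −(Q_out/(Q_in−Q_out)) ln(V/V₀).
m = m₀ (V₀/V)^(Q_out/(Q_in−Q_out)) = 18.07 × (964.5/472.790)^(-3.61718) = 1.37074 g.

1.371 g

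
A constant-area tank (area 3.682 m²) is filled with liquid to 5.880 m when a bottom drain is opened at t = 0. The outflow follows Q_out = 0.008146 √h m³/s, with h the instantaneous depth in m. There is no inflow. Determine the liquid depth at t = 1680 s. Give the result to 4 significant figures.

0.3209 m

With no inflow, A dh/dt = −0.008146 √h.
∫ h^(−1/2) dh = −(0.008146/A) ∫ dt, giving 2√h = 2√h₀ − (0.008146/A) t.
√h = √5.880 − 0.008146·1680/(2·3.682) = 2.42487 − 1.85840 = 0.566468.
h = 0.566468² = 0.320886 m.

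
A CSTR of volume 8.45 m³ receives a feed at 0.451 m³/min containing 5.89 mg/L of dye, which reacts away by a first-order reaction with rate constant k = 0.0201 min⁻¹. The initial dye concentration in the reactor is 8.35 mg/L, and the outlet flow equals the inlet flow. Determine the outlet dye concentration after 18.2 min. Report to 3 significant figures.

5.35 mg/L

V dC/dt = Q(C_in − C) − k V C.
This is linear with rate a = Q/V + k = 0.073473 min⁻¹.
C_ss = Q C_in/(Q + kV) = 4.2787 mg/L; C(t) = C_ss + (C₀ − C_ss) e^(−a t).
C(18.2) = 4.2787 + (4.0713)·e^(−0.073473·18.2) = 4.2787 + (4.0713)·0.26258 = 5.3477 mg/L.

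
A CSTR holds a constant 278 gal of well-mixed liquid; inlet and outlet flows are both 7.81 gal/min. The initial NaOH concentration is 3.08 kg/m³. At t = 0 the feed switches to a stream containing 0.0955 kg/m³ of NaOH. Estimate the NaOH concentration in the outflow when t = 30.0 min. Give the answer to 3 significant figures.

1.38 kg/m³

Transient balance on the dissolved component: V dC/dt = Q(C_in − C).
Rewrite as dC/dt + C/τ = C_in/τ, τ = V/Q = 35.595 min.
Integrating: C(t) = C_in + (C₀ − C_in) e^(−t/τ).
C(30.0) = 0.0955 + (3.08 − 0.0955)·e^(−30.0/35.595) = 0.0955 + (2.9845)·0.43050 = 1.3803 kg/m³.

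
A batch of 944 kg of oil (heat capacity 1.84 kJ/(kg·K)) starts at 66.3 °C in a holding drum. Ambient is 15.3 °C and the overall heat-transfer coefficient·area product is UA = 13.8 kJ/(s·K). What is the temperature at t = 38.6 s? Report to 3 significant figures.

Lumped-capacitance energy balance: M c_p dT/dt = UA(T_amb − T).
dT/dt = (T_ss − T)/τ with T_ss = T_amb = 15.300 °C, τ = M c_p/UA = 944·1.84/13.8 = 125.87 s.
T approaches T_ss exponentially: T(t) = T_ss + (T₀ − T_ss) e^(−t/τ).
T(38.6) = 15.300 + (51.000)·0.73589 = 52.830 °C.

52.8 °C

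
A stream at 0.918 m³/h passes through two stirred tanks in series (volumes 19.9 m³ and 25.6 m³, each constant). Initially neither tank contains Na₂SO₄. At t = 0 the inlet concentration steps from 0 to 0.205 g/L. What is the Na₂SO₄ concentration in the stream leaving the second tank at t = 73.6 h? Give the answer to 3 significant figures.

0.163 g/L

Each tank obeys Vᵢ dCᵢ/dt = Q(Cᵢ₋₁ − Cᵢ), so τᵢ = Vᵢ/Q.
τ₁ = 19.9/0.918 = 21.678 h; τ₂ = 25.6/0.918 = 27.887 h.
Solving the cascade with C₁(0)=C₂(0)=0 gives C₂(t) = C_in[1 − (τ₁ e^(−t/τ₁) − τ₂ e^(−t/τ₂))/(τ₁ − τ₂)].
At t = 73.6: e^(−t/τ₁) = 0.033533, e^(−t/τ₂) = 0.071415.
C₂ = 0.205·[1 − (21.678·0.033533 − 27.887·0.071415)/(-6.2092)] = 0.205·0.79633 = 0.16325 g/L.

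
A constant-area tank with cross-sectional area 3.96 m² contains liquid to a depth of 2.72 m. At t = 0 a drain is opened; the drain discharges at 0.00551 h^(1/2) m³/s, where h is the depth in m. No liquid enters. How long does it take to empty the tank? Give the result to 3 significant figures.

Accumulation of liquid (constant cross-section A): A dh/dt = −0.00551 √h.
This is separable: 2 d(√h)/dt = −0.00551/A, so √h = √h₀ − (0.00551/(2A)) t.
Set h = 0: 2√h₀ = (0.00551/A) t_empty ⇒ t_empty = 2A√h₀/0.00551.
t_empty = 2·3.96·√2.72/0.00551 = 7.9200·1.6492/0.00551 = 2370.6 s.

2370 s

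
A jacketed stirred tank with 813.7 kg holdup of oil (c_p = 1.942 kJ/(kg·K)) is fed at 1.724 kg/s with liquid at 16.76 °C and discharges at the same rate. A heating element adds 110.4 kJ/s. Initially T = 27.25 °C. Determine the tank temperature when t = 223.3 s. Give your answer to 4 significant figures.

35.73 °C

M c_p dT/dt = ṁ c_p (T_in − T) + Q̇.
Rearrange: dT/dt = (T_ss − T)/τ with τ = M/ṁ = 471.984 s and T_ss = T_in + Q̇/(ṁ c_p) = 49.7348 °C.
T approaches T_ss exponentially: T(t) = T_ss + (T₀ − T_ss) e^(−t/τ).
T(223.3) = 49.7348 + (-22.4848)·e^(−223.3/471.984) = 49.7348 + (-22.4848)·0.623062 = 35.7254 °C.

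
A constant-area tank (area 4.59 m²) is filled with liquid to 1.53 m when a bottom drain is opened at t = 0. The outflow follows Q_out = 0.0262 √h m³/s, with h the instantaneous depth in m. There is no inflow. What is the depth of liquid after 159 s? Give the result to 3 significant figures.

0.613 m

Volume balance on the tank: A dh/dt = −0.0262 √h.
This is separable: 2 d(√h)/dt = −0.0262/A, so √h = √h₀ − (0.0262/(2A)) t.
√h = √1.53 − 0.0262·159/(2·4.59) = 1.2369 − 0.45379 = 0.78314.
h = 0.78314² = 0.61331 m.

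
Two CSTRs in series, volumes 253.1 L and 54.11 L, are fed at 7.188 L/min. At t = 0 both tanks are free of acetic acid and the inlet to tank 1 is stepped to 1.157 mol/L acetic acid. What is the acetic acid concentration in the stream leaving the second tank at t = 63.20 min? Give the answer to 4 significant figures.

Each tank obeys Vᵢ dCᵢ/dt = Q(Cᵢ₋₁ − Cᵢ), so τᵢ = Vᵢ/Q.
τ₁ = 253.1/7.188 = 35.2115 min; τ₂ = 54.11/7.188 = 7.52782 min.
Tank 1: C₁ = C_in(1 − e^(−t/τ₁)). Tank 2 (τ₁ ≠ τ₂): C₂ = C_in[1 − (τ₁ e^(−t/τ₁) − τ₂ e^(−t/τ₂))/(τ₁ − τ₂)].
At t = 63.20: e^(−t/τ₁) = 0.166149, e^(−t/τ₂) = 0.000225877.
C₂ = 1.157·[1 − (35.2115·0.166149 − 7.52782·0.000225877)/(27.6836)] = 1.157·0.788733 = 0.912564 mol/L.

0.9126 mol/L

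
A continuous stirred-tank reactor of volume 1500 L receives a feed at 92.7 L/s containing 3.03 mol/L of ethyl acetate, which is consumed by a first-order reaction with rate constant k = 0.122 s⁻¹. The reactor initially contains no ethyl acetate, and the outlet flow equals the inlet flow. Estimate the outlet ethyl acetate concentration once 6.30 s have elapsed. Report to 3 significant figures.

Accumulation = in − out − consumed: V dC/dt = Q C_in − Q C − k V C.
This is linear with rate a = Q/V + k = 0.18380 s⁻¹.
C_ss = Q C_in/(Q + kV) = 1.0188 mol/L; C(t) = C_ss + (C₀ − C_ss) e^(−a t).
C(6.30) = 1.0188 + (-1.0188)·e^(−0.18380·6.30) = 1.0188 + (-1.0188)·0.31413 = 0.69876 mol/L.

0.699 mol/L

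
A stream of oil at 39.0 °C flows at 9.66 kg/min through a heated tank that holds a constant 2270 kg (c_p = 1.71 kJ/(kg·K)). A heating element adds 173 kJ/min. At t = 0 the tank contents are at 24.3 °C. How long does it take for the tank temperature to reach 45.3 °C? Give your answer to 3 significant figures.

First-law balance (no shaft work): M c_p dT/dt = ṁ c_p (T_in − T) + 173.
τ = M/ṁ = 234.99 min; T_ss = T_in + Q̇/(ṁ c_p) = 49.473 °C.
T(t) = T_ss + (T₀ − T_ss) e^(−t/τ). Set T = 45.3:
e^(−t/τ) = (45.3 − 49.473)/(24.3 − 49.473) = 0.16577
t = −234.99 · ln(0.16577) = 422.31 min.

422 min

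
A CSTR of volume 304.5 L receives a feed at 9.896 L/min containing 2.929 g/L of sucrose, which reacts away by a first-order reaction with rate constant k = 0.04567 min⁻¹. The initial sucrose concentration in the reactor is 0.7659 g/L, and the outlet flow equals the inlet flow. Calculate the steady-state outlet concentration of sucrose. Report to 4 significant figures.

1.218 g/L

Species balance: V dC/dt = Q C_in − Q C − k V C.
At steady state: 0 = Q C_in − (Q + kV) C_ss, so C_ss = Q C_in/(Q + kV).
C_ss = 9.896·2.929/(9.896 + 0.04567·304.5) = 28.9854/23.8025 = 1.21774 g/L.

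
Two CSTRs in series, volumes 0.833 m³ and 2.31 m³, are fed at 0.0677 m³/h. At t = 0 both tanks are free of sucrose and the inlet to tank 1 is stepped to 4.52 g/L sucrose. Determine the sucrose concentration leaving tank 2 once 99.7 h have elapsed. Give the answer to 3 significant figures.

4.14 g/L

Species balance on tank i: dCᵢ/dt = (Cᵢ₋₁ − Cᵢ)/τᵢ with τᵢ = Vᵢ/Q.
τ₁ = 0.833/0.0677 = 12.304 h; τ₂ = 2.31/0.0677 = 34.121 h.
Solving the cascade with C₁(0)=C₂(0)=0 gives C₂(t) = C_in[1 − (τ₁ e^(−t/τ₁) − τ₂ e^(−t/τ₂))/(τ₁ − τ₂)].
At t = 99.7: e^(−t/τ₁) = 0.00030267, e^(−t/τ₂) = 0.053829.
C₂ = 4.52·[1 − (12.304·0.00030267 − 34.121·0.053829)/(-21.817)] = 4.52·0.91598 = 4.1402 g/L.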